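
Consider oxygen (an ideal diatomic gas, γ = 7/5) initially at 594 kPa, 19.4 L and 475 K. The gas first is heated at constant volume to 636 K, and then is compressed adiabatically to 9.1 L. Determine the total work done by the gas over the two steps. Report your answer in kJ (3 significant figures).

W_total ≈ -13.6 kJ

Step 1 (isochoric): W = 0 (constant volume).
After step 1: P = 795.3 kPa (V unchanged).
Step 2 (adiabatic): W = (P₁V₁ − P₂V₂)/(γ−1) = (15429 − 20886)/0.4 = -13641 J.
W_total = 0 − 13641 = -13641 J.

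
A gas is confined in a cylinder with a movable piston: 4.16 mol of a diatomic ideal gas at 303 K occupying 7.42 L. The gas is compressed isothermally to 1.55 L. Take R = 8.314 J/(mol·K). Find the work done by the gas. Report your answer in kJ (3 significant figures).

W ≈ -16.4 kJ

Isothermal: W = nRT ln(V₂/V₁).
W = (4.16)(8.314)(303) × ln(1.55/7.42)
  = 10480 × -1.566
W_by_gas = -16410 J.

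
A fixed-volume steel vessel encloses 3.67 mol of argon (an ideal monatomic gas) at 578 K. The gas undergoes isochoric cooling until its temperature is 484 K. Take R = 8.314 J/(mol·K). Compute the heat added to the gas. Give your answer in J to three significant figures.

Q ≈ -4300 J

Constant volume ⇒ W = 0, so Q = ΔU = nCᵥΔT with Cᵥ = 3R/2 = 12.47 J/(mol·K).
ΔU = (3.67)(12.47)(484 − 578) = -4302 J.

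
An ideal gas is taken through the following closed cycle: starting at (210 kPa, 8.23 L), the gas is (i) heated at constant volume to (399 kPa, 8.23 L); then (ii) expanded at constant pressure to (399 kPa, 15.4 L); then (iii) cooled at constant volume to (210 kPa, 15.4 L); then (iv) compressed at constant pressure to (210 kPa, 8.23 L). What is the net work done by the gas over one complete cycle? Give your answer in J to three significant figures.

W_net ≈ 1360 J

Constant-volume legs do no work.
W(ii) = (399)(15.4 − 8.23) = 2861 J; W(iv) = (210)(8.23 − 15.4) = -1506 J.
W_net = 2861 − 1506 = 1355 J (the clockwise enclosed area).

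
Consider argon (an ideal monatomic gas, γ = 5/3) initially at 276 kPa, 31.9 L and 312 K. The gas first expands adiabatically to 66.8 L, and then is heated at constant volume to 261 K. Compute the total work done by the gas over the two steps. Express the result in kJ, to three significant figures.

W_total ≈ 5.14 kJ

Step 1 (adiabatic): W = (P₁V₁ − P₂V₂)/(γ−1) = (8804 − 5379)/0.667 = 5138 J.
Step 2 (isochoric): W = 0 (constant volume).
W_total = 5138 + 0 = 5138 J.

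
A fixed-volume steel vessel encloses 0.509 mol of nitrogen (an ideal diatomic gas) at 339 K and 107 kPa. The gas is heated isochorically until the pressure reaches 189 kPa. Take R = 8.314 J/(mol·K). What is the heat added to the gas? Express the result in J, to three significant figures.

Q ≈ 2750 J

Constant volume ⇒ W = 0, so Q = ΔU = nCᵥΔT with Cᵥ = 5R/2 = 20.79 J/(mol·K).
At constant V, T₂/T₁ = P₂/P₁ ⇒ ΔT = T₁(P₂/P₁ − 1) = 339·(189/107 − 1) = 259.8 K.
ΔU = (0.509)(20.79)(259.8) = 2749 J.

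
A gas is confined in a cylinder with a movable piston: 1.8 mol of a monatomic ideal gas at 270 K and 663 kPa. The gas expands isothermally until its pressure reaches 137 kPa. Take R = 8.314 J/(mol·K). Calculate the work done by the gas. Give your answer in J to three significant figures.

W ≈ 6370 J

Isothermal process: W = nRT ln(V₂/V₁) = nRT ln(P₁/P₂).
W = (1.8)(8.314)(270) × ln(663/137)
  = 4041 × ln(4.839) = 4041 × 1.577
W_by_gas = 6371 J.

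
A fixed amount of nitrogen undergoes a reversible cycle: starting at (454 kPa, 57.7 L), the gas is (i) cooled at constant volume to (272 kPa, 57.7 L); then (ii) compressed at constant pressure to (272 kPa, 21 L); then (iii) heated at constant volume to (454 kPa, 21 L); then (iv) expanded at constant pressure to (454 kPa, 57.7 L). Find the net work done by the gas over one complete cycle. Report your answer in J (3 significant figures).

Constant-volume legs do no work.
W(ii) = (272)(21 − 57.7) = -9982 J; W(iv) = (454)(57.7 − 21) = 16662 J.
W_net = -9982 + 16662 = 6679 J (the clockwise enclosed area).

W_net ≈ 6680 J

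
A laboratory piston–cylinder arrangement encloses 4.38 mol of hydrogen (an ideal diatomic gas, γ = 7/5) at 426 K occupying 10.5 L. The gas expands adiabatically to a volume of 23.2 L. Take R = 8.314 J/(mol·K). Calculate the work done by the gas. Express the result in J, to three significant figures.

Adiabatic: TV^(γ−1) = const with γ = 7/5.
T₂ = T₁ (V₁/V₂)^(γ−1) = 426 × (10.5/23.2)^0.4 = 426 × 0.7283 = 310.2 K.
W_by = nCᵥ(T₁ − T₂) = (4.38)(20.79)(426 − 310.2) = 10539 J.

W ≈ 10500 J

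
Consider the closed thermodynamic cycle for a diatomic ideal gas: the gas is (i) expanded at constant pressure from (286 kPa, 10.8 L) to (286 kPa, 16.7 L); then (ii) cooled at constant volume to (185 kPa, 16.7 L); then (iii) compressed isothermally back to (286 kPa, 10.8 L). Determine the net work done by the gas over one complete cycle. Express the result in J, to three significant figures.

W_net ≈ 341 J

Leg (i): W = PΔV = (286)(16.7 − 10.8) = 1687 J.
Leg (ii): W = 0.
Leg (iii): W = PᵢVᵢ ln(V_f/Vᵢ) = (3090) ln(10.8/16.7) = -1347 J.
W_net = 1687 − 1347 = 340.8 J.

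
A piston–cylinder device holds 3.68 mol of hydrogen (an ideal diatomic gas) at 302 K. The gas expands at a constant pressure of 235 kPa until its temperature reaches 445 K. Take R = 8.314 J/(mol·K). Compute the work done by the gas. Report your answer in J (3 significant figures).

W ≈ 4380 J

Isobaric: W = P ΔV = nR ΔT.
W = (3.68)(8.314)(445 − 302) = 4375 J.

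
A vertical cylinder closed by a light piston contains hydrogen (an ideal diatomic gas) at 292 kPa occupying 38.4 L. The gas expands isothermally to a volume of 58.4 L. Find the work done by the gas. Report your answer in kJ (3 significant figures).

W ≈ 4.70 kJ

Isothermal: W = nRT ln(V₂/V₁) = P₁V₁ ln(V₂/V₁).
P₁V₁ = (292 kPa)(38.4 L) = 11213 J.
W = 11213 × ln(58.4/38.4) = 11213 × 0.4193
W_by_gas = 4701 J.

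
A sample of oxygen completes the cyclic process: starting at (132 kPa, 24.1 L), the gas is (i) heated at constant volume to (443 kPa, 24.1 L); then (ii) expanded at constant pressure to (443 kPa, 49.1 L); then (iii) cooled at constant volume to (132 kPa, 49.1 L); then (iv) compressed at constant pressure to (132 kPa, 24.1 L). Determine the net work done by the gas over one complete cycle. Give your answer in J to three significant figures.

W_net ≈ 7780 J

Constant-volume legs do no work.
W(ii) = (443)(49.1 − 24.1) = 11075 J; W(iv) = (132)(24.1 − 49.1) = -3300 J.
W_net = 11075 − 3300 = 7775 J (the clockwise enclosed area).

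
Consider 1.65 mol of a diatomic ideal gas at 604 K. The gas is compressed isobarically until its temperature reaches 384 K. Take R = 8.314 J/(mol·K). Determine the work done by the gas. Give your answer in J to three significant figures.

W ≈ -3020 J

Isobaric: W = P ΔV = nR ΔT.
W = (1.65)(8.314)(384 − 604) = -3018 J.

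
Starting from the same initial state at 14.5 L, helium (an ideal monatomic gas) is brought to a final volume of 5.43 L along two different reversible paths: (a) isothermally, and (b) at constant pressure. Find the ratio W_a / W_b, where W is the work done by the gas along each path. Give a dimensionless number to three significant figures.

W_a / W_b ≈ 1.57

Path (a) isothermal: W = P₁V₁ ln(V₂/V₁) → W_a/(P₁V₁) = -0.9822.
Path (b) isobaric: W = P₁(V₂ − V₁) → W_b/(P₁V₁) = -0.6255.
W_a / W_b = -0.9822 / -0.6255 = 1.57.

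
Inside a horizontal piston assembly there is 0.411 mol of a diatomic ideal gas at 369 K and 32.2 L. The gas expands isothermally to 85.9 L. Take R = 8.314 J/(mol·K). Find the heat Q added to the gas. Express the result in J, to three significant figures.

Isothermal ⇒ ΔU = 0, so Q = W = nRT ln(V₂/V₁).
Q = (0.411)(8.314)(369) ln(85.9/32.2) = 1261 × 0.9812 = 1237 J.

Q ≈ 1240 J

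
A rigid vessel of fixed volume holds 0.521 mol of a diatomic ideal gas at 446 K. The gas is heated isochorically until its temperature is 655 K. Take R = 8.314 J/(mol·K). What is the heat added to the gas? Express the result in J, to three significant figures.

Q ≈ 2260 J

Constant volume ⇒ W = 0, so Q = ΔU = nCᵥΔT with Cᵥ = 5R/2 = 20.79 J/(mol·K).
ΔU = (0.521)(20.79)(655 − 446) = 2263 J.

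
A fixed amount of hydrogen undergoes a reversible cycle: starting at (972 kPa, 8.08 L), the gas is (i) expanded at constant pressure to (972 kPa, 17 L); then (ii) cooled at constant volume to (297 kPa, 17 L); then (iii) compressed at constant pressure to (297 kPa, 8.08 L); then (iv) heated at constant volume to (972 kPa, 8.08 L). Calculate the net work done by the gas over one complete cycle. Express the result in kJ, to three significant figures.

Constant-volume legs do no work.
W(i) = (972)(17 − 8.08) = 8670 J; W(iii) = (297)(8.08 − 17) = -2649 J.
W_net = 8670 − 2649 = 6021 J (the clockwise enclosed area).

W_net ≈ 6.02 kJ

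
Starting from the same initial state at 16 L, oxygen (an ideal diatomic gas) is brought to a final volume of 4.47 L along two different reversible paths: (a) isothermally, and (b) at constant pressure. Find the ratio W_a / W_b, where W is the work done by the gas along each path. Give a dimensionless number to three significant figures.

W_a / W_b ≈ 1.77

Path (a) isothermal: W = P₁V₁ ln(V₂/V₁) → W_a/(P₁V₁) = -1.275.
Path (b) isobaric: W = P₁(V₂ − V₁) → W_b/(P₁V₁) = -0.7206.
W_a / W_b = -1.275 / -0.7206 = 1.77.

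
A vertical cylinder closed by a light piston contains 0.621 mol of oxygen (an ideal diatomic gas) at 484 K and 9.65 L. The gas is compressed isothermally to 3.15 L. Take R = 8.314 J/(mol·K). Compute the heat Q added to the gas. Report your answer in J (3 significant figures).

Q ≈ -2800 J

Isothermal ⇒ ΔU = 0, so Q = W = nRT ln(V₂/V₁).
Q = (0.621)(8.314)(484) ln(3.15/9.65) = 2499 × -1.12 = -2798 J.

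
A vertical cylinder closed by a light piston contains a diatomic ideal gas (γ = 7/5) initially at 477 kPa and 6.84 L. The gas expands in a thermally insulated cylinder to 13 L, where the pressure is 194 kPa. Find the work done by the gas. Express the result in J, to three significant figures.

W ≈ 1850 J

Adiabatic: W = (P₁V₁ − P₂V₂)/(γ − 1) with γ = 7/5.
P₁V₁ = 3263 J, P₂V₂ = 2522 J.
W = (3263 − 2522) / 0.4 = 1852 J.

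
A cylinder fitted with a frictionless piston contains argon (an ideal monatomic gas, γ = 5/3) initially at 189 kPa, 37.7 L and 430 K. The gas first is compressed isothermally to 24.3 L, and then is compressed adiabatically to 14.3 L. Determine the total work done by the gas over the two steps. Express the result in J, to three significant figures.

W_total ≈ -7660 J

Step 1 (isothermal): W = P₁V₁ ln(V₂/V₁) = (7125) ln(24.3/37.7) = -3129 J.
After step 1: P = 293.2 kPa, V = 24.3 L, T = 430 K.
Step 2 (adiabatic): W = (P₁V₁ − P₂V₂)/(γ−1) = (7125 − 10147)/0.667 = -4532 J.
W_total = -3129 − 4532 = -7661 J.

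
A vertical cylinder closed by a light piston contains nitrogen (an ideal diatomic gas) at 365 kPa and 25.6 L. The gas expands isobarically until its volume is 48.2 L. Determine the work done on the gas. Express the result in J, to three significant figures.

W ≈ -8250 J

Isobaric: W = P ΔV.
W = (365 kPa)(48.2 − 25.6 L) = (365)(22.6) = 8249 J.
Work on gas = −W_by = -8249 J.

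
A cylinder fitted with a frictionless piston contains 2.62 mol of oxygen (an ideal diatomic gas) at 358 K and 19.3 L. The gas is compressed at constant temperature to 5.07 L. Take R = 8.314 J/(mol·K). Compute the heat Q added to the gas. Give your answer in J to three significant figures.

Isothermal ⇒ ΔU = 0, so Q = W = nRT ln(V₂/V₁).
Q = (2.62)(8.314)(358) ln(5.07/19.3) = 7798 × -1.337 = -10424 J.

Q ≈ -10400 J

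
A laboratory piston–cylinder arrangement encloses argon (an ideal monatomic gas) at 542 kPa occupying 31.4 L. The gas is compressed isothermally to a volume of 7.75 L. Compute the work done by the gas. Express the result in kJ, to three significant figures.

W ≈ -23.8 kJ

Isothermal: W = nRT ln(V₂/V₁) = P₁V₁ ln(V₂/V₁).
P₁V₁ = (542 kPa)(31.4 L) = 17019 J.
W = 17019 × ln(7.75/31.4) = 17019 × -1.399
W_by_gas = -23811 J.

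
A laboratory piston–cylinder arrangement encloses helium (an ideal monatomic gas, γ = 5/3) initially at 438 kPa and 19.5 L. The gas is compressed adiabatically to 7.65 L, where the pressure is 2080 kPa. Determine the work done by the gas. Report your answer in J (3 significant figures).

W ≈ -11100 J

Adiabatic: W = (P₁V₁ − P₂V₂)/(γ − 1) with γ = 5/3.
P₁V₁ = 8541 J, P₂V₂ = 15912 J.
W = (8541 − 15912) / 0.6667 = -11056 J.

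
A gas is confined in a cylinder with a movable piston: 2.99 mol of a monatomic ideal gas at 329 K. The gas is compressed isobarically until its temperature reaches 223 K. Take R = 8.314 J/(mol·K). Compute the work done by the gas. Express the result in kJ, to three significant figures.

W ≈ -2.64 kJ

Isobaric: W = P ΔV = nR ΔT.
W = (2.99)(8.314)(223 − 329) = -2635 J.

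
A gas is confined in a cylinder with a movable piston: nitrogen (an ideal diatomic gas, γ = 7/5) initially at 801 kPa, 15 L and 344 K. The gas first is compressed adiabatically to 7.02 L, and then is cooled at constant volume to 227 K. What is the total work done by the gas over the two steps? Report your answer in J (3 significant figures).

Step 1 (adiabatic): W = (P₁V₁ − P₂V₂)/(γ−1) = (12015 − 16279)/0.4 = -10660 J.
Step 2 (isochoric): W = 0 (constant volume).
W_total = -10660 + 0 = -10660 J.

W_total ≈ -10700 J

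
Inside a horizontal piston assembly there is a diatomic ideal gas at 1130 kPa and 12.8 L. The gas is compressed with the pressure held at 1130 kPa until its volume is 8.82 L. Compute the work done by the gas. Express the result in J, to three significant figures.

W ≈ -4500 J

Isobaric: W = P ΔV.
W = (1130 kPa)(8.82 − 12.8 L) = (1130)(-3.98) = -4497 J.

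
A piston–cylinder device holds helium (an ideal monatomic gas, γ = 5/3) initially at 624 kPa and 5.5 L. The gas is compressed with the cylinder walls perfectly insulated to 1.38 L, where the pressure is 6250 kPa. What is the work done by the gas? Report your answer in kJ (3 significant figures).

Adiabatic: W = (P₁V₁ − P₂V₂)/(γ − 1) with γ = 5/3.
P₁V₁ = 3432 J, P₂V₂ = 8625 J.
W = (3432 − 8625) / 0.6667 = -7789 J.

W ≈ -7.79 kJ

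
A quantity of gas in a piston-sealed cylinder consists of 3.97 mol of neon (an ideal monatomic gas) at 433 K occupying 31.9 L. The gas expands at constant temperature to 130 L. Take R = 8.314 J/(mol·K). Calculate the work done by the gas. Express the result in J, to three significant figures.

W ≈ 20100 J

Isothermal: W = nRT ln(V₂/V₁).
W = (3.97)(8.314)(433) × ln(130/31.9)
  = 14292 × 1.405
W_by_gas = 20079 J.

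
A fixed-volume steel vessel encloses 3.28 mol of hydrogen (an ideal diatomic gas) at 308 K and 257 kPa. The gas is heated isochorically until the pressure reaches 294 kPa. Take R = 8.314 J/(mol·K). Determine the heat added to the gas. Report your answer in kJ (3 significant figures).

Q ≈ 3.02 kJ

Constant volume ⇒ W = 0, so Q = ΔU = nCᵥΔT with Cᵥ = 5R/2 = 20.79 J/(mol·K).
At constant V, T₂/T₁ = P₂/P₁ ⇒ ΔT = T₁(P₂/P₁ − 1) = 308·(294/257 − 1) = 44.34 K.
ΔU = (3.28)(20.79)(44.34) = 3023 J.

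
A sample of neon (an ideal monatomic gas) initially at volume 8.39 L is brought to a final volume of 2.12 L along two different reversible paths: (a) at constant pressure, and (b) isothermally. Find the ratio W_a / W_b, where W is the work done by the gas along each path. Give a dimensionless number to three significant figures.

Path (a) isobaric: W = P₁(V₂ − V₁) → W_a/(P₁V₁) = -0.7473.
Path (b) isothermal: W = P₁V₁ ln(V₂/V₁) → W_b/(P₁V₁) = -1.376.
W_a / W_b = -0.7473 / -1.376 = 0.5433.

W_a / W_b ≈ 0.543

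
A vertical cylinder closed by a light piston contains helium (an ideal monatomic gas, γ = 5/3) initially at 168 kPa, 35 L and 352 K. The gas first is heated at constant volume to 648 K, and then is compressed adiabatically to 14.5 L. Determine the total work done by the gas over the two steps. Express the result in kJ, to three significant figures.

Step 1 (isochoric): W = 0 (constant volume).
After step 1: P = 309.3 kPa (V unchanged).
Step 2 (adiabatic): W = (P₁V₁ − P₂V₂)/(γ−1) = (10825 − 19478)/0.667 = -12980 J.
W_total = 0 − 12980 = -12980 J.

W_total ≈ -13.0 kJ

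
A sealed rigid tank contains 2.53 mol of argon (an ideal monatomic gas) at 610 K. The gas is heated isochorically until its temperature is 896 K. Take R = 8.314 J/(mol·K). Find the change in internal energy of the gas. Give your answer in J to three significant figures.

ΔU ≈ 9020 J

Constant volume ⇒ W = 0, so Q = ΔU = nCᵥΔT with Cᵥ = 3R/2 = 12.47 J/(mol·K).
ΔU = (2.53)(12.47)(896 − 610) = 9024 J.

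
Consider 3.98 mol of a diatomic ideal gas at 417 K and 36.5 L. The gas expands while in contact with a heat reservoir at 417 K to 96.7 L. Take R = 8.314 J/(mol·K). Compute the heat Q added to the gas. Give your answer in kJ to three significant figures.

Isothermal ⇒ ΔU = 0, so Q = W = nRT ln(V₂/V₁).
Q = (3.98)(8.314)(417) ln(96.7/36.5) = 13798 × 0.9743 = 13444 J.

Q ≈ 13.4 kJ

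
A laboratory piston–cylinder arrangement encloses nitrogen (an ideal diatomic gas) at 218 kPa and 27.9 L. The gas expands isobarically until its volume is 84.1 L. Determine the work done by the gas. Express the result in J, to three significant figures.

Isobaric: W = P ΔV.
W = (218 kPa)(84.1 − 27.9 L) = (218)(56.2) = 12252 J.

W ≈ 12300 J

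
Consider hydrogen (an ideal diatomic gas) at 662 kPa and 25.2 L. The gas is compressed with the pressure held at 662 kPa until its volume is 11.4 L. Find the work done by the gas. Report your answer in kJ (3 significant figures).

W ≈ -9.14 kJ

Isobaric: W = P ΔV.
W = (662 kPa)(11.4 − 25.2 L) = (662)(-13.8) = -9136 J.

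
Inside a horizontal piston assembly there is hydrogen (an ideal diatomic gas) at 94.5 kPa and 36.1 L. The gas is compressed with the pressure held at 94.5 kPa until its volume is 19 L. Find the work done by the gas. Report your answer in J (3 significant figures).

Isobaric: W = P ΔV.
W = (94.5 kPa)(19 − 36.1 L) = (94.5)(-17.1) = -1616 J.

W ≈ -1620 J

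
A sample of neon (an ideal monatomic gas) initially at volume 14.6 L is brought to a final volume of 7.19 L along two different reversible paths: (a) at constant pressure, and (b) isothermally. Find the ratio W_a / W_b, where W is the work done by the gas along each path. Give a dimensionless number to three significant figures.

W_a / W_b ≈ 0.717

Path (a) isobaric: W = P₁(V₂ − V₁) → W_a/(P₁V₁) = -0.5075.
Path (b) isothermal: W = P₁V₁ ln(V₂/V₁) → W_b/(P₁V₁) = -0.7083.
W_a / W_b = -0.5075 / -0.7083 = 0.7165.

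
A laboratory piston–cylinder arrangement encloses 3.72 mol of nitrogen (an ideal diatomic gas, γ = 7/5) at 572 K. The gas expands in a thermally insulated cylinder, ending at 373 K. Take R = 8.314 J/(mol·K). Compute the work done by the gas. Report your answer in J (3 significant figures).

W ≈ 15400 J

Adiabatic ⇒ Q = 0, so W_by = −ΔU = nCᵥ(T₁ − T₂).
Cᵥ = 5R/2 = 20.79 J/(mol·K).
W = (3.72)(20.79)(572 − 373) = 15387 J.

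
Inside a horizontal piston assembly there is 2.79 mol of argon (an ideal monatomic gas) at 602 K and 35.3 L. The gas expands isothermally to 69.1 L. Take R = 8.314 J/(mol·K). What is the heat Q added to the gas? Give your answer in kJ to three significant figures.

Q ≈ 9.38 kJ

Isothermal ⇒ ΔU = 0, so Q = W = nRT ln(V₂/V₁).
Q = (2.79)(8.314)(602) ln(69.1/35.3) = 13964 × 0.6717 = 9379 J.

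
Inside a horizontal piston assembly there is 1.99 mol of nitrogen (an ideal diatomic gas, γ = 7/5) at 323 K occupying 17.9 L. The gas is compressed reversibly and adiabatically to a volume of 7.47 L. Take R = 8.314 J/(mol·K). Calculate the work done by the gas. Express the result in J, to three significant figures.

Adiabatic: TV^(γ−1) = const with γ = 7/5.
T₂ = T₁ (V₁/V₂)^(γ−1) = 323 × (17.9/7.47)^0.4 = 323 × 1.418 = 458.2 K.
W_by = nCᵥ(T₁ − T₂) = (1.99)(20.79)(323 − 458.2) = -5590 J.

W ≈ -5590 J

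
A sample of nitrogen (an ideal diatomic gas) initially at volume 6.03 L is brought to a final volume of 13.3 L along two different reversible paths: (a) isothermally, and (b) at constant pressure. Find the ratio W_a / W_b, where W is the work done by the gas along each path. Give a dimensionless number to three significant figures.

W_a / W_b ≈ 0.656

Path (a) isothermal: W = P₁V₁ ln(V₂/V₁) → W_a/(P₁V₁) = 0.791.
Path (b) isobaric: W = P₁(V₂ − V₁) → W_b/(P₁V₁) = 1.206.
W_a / W_b = 0.791 / 1.206 = 0.6561.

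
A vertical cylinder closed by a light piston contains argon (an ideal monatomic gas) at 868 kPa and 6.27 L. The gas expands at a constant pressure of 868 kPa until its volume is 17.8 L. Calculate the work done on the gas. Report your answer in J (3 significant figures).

W ≈ -10000 J

Isobaric: W = P ΔV.
W = (868 kPa)(17.8 − 6.27 L) = (868)(11.53) = 10008 J.
Work on gas = −W_by = -10008 J.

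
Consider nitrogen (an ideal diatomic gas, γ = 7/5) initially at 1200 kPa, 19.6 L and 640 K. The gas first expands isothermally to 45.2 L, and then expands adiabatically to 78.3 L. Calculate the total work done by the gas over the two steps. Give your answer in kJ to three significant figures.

Step 1 (isothermal): W = P₁V₁ ln(V₂/V₁) = (23520) ln(45.2/19.6) = 19653 J.
After step 1: P = 520.4 kPa, V = 45.2 L, T = 640 K.
Step 2 (adiabatic): W = (P₁V₁ − P₂V₂)/(γ−1) = (23520 − 18879)/0.4 = 11602 J.
W_total = 19653 + 11602 = 31254 J.

W_total ≈ 31.3 kJ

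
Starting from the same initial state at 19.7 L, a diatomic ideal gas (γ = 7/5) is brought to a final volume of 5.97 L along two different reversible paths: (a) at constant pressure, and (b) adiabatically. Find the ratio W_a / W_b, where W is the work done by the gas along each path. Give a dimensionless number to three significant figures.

W_a / W_b ≈ 0.455

Path (a) isobaric: W = P₁(V₂ − V₁) → W_a/(P₁V₁) = -0.697.
Path (b) adiabatic: W = P₁V₁(1 − (V₁/V₂)^(γ−1))/(γ−1) → W_b/(P₁V₁) = -1.53.
W_a / W_b = -0.697 / -1.53 = 0.4554.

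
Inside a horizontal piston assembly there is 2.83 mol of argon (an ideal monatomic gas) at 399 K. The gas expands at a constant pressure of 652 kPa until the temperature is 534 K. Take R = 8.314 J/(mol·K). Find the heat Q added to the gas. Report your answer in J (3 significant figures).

Q ≈ 7940 J

Isobaric: W = nRΔT = (2.83)(8.314)(135) = 3176 J.
ΔU = nCᵥΔT with Cᵥ = 3R/2: ΔU = (2.83)(12.47)(135) = 4765 J.
Q = ΔU + W = 4765 + 3176 = 7941 J.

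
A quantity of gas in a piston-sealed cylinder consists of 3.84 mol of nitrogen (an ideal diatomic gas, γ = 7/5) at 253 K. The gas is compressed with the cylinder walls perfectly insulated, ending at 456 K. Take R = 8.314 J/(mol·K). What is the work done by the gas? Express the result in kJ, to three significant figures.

Adiabatic ⇒ Q = 0, so W_by = −ΔU = nCᵥ(T₁ − T₂).
Cᵥ = 5R/2 = 20.79 J/(mol·K).
W = (3.84)(20.79)(253 − 456) = -16202 J.

W ≈ -16.2 kJ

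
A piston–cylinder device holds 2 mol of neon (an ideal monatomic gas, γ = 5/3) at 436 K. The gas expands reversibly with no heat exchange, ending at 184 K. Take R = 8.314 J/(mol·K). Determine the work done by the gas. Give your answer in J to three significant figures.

Adiabatic ⇒ Q = 0, so W_by = −ΔU = nCᵥ(T₁ − T₂).
Cᵥ = 3R/2 = 12.47 J/(mol·K).
W = (2)(12.47)(436 − 184) = 6285 J.

W ≈ 6290 J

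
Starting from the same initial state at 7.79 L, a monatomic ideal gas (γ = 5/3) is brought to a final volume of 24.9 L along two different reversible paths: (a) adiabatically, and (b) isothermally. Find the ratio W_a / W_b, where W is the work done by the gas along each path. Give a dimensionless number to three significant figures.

Path (a) adiabatic: W = P₁V₁(1 − (V₁/V₂)^(γ−1))/(γ−1) → W_a/(P₁V₁) = 0.8087.
Path (b) isothermal: W = P₁V₁ ln(V₂/V₁) → W_b/(P₁V₁) = 1.162.
W_a / W_b = 0.8087 / 1.162 = 0.696.

W_a / W_b ≈ 0.696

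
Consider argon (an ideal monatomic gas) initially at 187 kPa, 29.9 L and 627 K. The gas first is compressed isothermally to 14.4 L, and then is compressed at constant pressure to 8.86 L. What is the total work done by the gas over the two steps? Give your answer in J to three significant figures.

W_total ≈ -6240 J

Step 1 (isothermal): W = P₁V₁ ln(V₂/V₁) = (5591) ln(14.4/29.9) = -4085 J.
After step 1: P = 388.3 kPa, V = 14.4 L, T = 627 K.
Step 2 (isobaric): W = PΔV = (388.3 kPa)(8.86 − 14.4 L) = -2151 J.
W_total = -4085 − 2151 = -6236 J.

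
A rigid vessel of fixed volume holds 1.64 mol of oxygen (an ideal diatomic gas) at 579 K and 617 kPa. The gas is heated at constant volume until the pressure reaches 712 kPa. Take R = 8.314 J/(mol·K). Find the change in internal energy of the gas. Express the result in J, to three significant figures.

ΔU ≈ 3040 J

Constant volume ⇒ W = 0, so Q = ΔU = nCᵥΔT with Cᵥ = 5R/2 = 20.79 J/(mol·K).
At constant V, T₂/T₁ = P₂/P₁ ⇒ ΔT = T₁(P₂/P₁ − 1) = 579·(712/617 − 1) = 89.15 K.
ΔU = (1.64)(20.79)(89.15) = 3039 J.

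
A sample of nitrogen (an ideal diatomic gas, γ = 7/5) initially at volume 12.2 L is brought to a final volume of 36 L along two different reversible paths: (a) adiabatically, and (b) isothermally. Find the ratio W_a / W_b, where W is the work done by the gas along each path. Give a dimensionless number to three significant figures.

W_a / W_b ≈ 0.812

Path (a) adiabatic: W = P₁V₁(1 − (V₁/V₂)^(γ−1))/(γ−1) → W_a/(P₁V₁) = 0.8783.
Path (b) isothermal: W = P₁V₁ ln(V₂/V₁) → W_b/(P₁V₁) = 1.082.
W_a / W_b = 0.8783 / 1.082 = 0.8117.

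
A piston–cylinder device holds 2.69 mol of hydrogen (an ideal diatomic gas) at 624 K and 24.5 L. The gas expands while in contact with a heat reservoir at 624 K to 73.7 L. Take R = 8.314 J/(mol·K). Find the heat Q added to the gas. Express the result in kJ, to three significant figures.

Isothermal ⇒ ΔU = 0, so Q = W = nRT ln(V₂/V₁).
Q = (2.69)(8.314)(624) ln(73.7/24.5) = 13956 × 1.101 = 15370 J.

Q ≈ 15.4 kJ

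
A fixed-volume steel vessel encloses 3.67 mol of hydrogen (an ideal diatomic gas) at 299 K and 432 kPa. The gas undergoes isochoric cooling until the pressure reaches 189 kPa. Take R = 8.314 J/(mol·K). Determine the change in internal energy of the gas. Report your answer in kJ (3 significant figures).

ΔU ≈ -12.8 kJ

Constant volume ⇒ W = 0, so Q = ΔU = nCᵥΔT with Cᵥ = 5R/2 = 20.79 J/(mol·K).
At constant V, T₂/T₁ = P₂/P₁ ⇒ ΔT = T₁(P₂/P₁ − 1) = 299·(189/432 − 1) = -168.2 K.
ΔU = (3.67)(20.79)(-168.2) = -12830 J.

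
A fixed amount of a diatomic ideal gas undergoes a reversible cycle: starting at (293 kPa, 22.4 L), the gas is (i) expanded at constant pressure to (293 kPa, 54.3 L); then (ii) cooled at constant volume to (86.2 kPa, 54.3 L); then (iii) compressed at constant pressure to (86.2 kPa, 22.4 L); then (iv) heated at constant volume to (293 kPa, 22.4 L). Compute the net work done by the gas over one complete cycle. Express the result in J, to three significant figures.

W_net ≈ 6600 J

Constant-volume legs do no work.
W(i) = (293)(54.3 − 22.4) = 9347 J; W(iii) = (86.2)(22.4 − 54.3) = -2750 J.
W_net = 9347 − 2750 = 6597 J (the clockwise enclosed area).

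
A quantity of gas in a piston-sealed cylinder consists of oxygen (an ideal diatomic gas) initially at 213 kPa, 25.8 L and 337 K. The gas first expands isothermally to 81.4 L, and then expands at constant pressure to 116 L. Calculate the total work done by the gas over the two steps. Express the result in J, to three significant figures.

Step 1 (isothermal): W = P₁V₁ ln(V₂/V₁) = (5495) ln(81.4/25.8) = 6314 J.
After step 1: P = 67.51 kPa, V = 81.4 L, T = 337 K.
Step 2 (isobaric): W = PΔV = (67.51 kPa)(116 − 81.4 L) = 2336 J.
W_total = 6314 + 2336 = 8650 J.

W_total ≈ 8650 J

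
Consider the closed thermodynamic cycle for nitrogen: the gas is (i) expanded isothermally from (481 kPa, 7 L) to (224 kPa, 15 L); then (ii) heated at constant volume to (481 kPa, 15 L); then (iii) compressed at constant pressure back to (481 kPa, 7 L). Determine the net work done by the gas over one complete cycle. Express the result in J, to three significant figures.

Leg (i): W = PᵢVᵢ ln(V_f/Vᵢ) = (3367) ln(15/7) = 2566 J.
Leg (ii): W = 0.
Leg (iii): W = PΔV = (481)(7 − 15) = -3848 J.
W_net = 2566 − 3848 = -1282 J.

W_net ≈ -1280 J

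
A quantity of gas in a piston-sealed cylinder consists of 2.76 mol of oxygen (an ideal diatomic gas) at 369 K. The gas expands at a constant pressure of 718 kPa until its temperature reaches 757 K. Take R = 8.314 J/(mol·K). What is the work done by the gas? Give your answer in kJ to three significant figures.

W ≈ 8.90 kJ

Isobaric: W = P ΔV = nR ΔT.
W = (2.76)(8.314)(757 − 369) = 8903 J.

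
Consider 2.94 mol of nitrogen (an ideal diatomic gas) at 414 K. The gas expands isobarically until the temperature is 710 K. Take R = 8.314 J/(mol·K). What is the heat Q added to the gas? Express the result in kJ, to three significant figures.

Q ≈ 25.3 kJ

Isobaric: W = nRΔT = (2.94)(8.314)(296) = 7235 J.
ΔU = nCᵥΔT with Cᵥ = 5R/2: ΔU = (2.94)(20.79)(296) = 18088 J.
Q = ΔU + W = 18088 + 7235 = 25323 J.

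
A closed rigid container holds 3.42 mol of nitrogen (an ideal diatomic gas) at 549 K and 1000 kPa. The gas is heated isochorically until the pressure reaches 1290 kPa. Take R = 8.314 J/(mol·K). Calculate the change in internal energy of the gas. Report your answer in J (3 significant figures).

Constant volume ⇒ W = 0, so Q = ΔU = nCᵥΔT with Cᵥ = 5R/2 = 20.79 J/(mol·K).
At constant V, T₂/T₁ = P₂/P₁ ⇒ ΔT = T₁(P₂/P₁ − 1) = 549·(1290/1000 − 1) = 159.2 K.
ΔU = (3.42)(20.79)(159.2) = 11317 J.

ΔU ≈ 11300 J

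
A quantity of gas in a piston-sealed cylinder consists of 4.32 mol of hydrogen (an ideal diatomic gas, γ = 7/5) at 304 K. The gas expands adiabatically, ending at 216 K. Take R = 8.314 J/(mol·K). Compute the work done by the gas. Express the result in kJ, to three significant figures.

W ≈ 7.90 kJ

Adiabatic ⇒ Q = 0, so W_by = −ΔU = nCᵥ(T₁ − T₂).
Cᵥ = 5R/2 = 20.79 J/(mol·K).
W = (4.32)(20.79)(304 − 216) = 7902 J.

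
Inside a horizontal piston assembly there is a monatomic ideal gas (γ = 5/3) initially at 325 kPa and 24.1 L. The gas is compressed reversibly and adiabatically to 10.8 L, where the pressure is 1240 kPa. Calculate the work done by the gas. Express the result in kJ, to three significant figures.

Adiabatic: W = (P₁V₁ − P₂V₂)/(γ − 1) with γ = 5/3.
P₁V₁ = 7833 J, P₂V₂ = 13392 J.
W = (7833 − 13392) / 0.6667 = -8339 J.

W ≈ -8.34 kJ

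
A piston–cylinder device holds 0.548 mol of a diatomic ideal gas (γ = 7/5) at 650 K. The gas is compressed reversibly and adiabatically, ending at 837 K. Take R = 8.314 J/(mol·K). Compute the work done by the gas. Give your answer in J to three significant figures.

W ≈ -2130 J

Adiabatic ⇒ Q = 0, so W_by = −ΔU = nCᵥ(T₁ − T₂).
Cᵥ = 5R/2 = 20.79 J/(mol·K).
W = (0.548)(20.79)(650 − 837) = -2130 J.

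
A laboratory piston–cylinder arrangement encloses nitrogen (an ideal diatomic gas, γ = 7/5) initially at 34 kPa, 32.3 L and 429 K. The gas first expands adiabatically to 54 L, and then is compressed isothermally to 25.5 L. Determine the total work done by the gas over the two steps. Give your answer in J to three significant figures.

W_total ≈ -161 J

Step 1 (adiabatic): W = (P₁V₁ − P₂V₂)/(γ−1) = (1098 − 894.1)/0.4 = 510.2 J.
After step 1: P = 16.56 kPa, V = 54 L, T = 349.3 K.
Step 2 (isothermal): W = P₁V₁ ln(V₂/V₁) = (894.1) ln(25.5/54) = -670.9 J.
W_total = 510.2 − 670.9 = -160.7 J.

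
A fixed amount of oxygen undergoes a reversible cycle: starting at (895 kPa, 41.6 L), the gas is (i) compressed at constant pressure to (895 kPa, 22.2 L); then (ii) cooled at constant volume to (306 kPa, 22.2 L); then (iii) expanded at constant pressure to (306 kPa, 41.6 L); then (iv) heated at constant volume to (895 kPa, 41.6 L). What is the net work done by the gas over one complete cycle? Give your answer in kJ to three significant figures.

Constant-volume legs do no work.
W(i) = (895)(22.2 − 41.6) = -17363 J; W(iii) = (306)(41.6 − 22.2) = 5936 J.
W_net = -17363 + 5936 = -11427 J (the counter-clockwise enclosed area).

W_net ≈ -11.4 kJ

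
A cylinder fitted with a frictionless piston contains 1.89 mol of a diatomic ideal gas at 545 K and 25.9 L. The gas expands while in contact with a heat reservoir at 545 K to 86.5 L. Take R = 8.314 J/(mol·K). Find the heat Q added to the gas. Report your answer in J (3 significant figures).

Isothermal ⇒ ΔU = 0, so Q = W = nRT ln(V₂/V₁).
Q = (1.89)(8.314)(545) ln(86.5/25.9) = 8564 × 1.206 = 10327 J.

Q ≈ 10300 J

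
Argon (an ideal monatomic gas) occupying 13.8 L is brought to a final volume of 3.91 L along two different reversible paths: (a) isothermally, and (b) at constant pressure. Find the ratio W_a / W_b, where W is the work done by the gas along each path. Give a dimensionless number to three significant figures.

W_a / W_b ≈ 1.76

Path (a) isothermal: W = P₁V₁ ln(V₂/V₁) → W_a/(P₁V₁) = -1.261.
Path (b) isobaric: W = P₁(V₂ − V₁) → W_b/(P₁V₁) = -0.7167.
W_a / W_b = -1.261 / -0.7167 = 1.76.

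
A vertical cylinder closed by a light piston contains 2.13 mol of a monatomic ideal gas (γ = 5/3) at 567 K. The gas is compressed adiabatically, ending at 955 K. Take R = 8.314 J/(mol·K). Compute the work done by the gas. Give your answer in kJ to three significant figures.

Adiabatic ⇒ Q = 0, so W_by = −ΔU = nCᵥ(T₁ − T₂).
Cᵥ = 3R/2 = 12.47 J/(mol·K).
W = (2.13)(12.47)(567 − 955) = -10307 J.

W ≈ -10.3 kJ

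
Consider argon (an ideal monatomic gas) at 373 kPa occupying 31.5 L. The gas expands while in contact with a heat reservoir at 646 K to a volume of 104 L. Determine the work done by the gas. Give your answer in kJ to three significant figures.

W ≈ 14.0 kJ

Isothermal: W = nRT ln(V₂/V₁) = P₁V₁ ln(V₂/V₁).
P₁V₁ = (373 kPa)(31.5 L) = 11750 J.
W = 11750 × ln(104/31.5) = 11750 × 1.194
W_by_gas = 14034 J.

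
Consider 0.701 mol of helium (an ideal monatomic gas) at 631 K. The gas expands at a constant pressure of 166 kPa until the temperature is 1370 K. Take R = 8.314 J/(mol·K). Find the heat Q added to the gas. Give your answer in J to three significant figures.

Q ≈ 10800 J

Isobaric: W = nRΔT = (0.701)(8.314)(739) = 4307 J.
ΔU = nCᵥΔT with Cᵥ = 3R/2: ΔU = (0.701)(12.47)(739) = 6460 J.
Q = ΔU + W = 6460 + 4307 = 10767 J.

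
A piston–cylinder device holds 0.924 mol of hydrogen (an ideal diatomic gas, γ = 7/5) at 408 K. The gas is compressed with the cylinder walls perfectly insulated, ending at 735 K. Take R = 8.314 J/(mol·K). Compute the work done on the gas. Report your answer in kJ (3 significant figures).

Adiabatic ⇒ Q = 0, so W_by = −ΔU = nCᵥ(T₁ − T₂).
Cᵥ = 5R/2 = 20.79 J/(mol·K).
W = (0.924)(20.79)(408 − 735) = -6280 J.
Work on gas = −W_by = 6280 J.

W ≈ 6.28 kJ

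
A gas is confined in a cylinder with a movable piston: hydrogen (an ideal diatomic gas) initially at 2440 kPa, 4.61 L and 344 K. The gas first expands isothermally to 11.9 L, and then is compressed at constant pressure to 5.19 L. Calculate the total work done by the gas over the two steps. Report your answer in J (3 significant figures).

W_total ≈ 4320 J

Step 1 (isothermal): W = P₁V₁ ln(V₂/V₁) = (11248) ln(11.9/4.61) = 10667 J.
After step 1: P = 945.2 kPa, V = 11.9 L, T = 344 K.
Step 2 (isobaric): W = PΔV = (945.2 kPa)(5.19 − 11.9 L) = -6343 J.
W_total = 10667 − 6343 = 4324 J.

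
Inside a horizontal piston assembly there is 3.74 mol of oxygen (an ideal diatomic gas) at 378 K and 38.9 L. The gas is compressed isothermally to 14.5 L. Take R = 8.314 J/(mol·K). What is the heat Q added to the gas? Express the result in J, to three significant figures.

Q ≈ -11600 J

Isothermal ⇒ ΔU = 0, so Q = W = nRT ln(V₂/V₁).
Q = (3.74)(8.314)(378) ln(14.5/38.9) = 11754 × -0.9868 = -11599 J.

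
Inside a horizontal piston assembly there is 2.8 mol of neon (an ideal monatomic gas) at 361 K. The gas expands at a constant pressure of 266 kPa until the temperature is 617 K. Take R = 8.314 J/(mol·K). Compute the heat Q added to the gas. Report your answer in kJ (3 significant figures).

Isobaric: W = nRΔT = (2.8)(8.314)(256) = 5959 J.
ΔU = nCᵥΔT with Cᵥ = 3R/2: ΔU = (2.8)(12.47)(256) = 8939 J.
Q = ΔU + W = 8939 + 5959 = 14899 J.

Q ≈ 14.9 kJ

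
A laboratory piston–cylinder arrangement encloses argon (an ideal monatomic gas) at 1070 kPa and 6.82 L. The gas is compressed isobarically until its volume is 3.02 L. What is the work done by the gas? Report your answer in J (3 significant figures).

W ≈ -4070 J

Isobaric: W = P ΔV.
W = (1070 kPa)(3.02 − 6.82 L) = (1070)(-3.8) = -4066 J.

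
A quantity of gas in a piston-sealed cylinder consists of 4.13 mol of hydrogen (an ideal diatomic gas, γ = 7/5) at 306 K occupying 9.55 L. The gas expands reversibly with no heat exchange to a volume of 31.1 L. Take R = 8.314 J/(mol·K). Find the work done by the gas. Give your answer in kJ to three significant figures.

Adiabatic: TV^(γ−1) = const with γ = 7/5.
T₂ = T₁ (V₁/V₂)^(γ−1) = 306 × (9.55/31.1)^0.4 = 306 × 0.6236 = 190.8 K.
W_by = nCᵥ(T₁ − T₂) = (4.13)(20.79)(306 − 190.8) = 9887 J.

W ≈ 9.89 kJ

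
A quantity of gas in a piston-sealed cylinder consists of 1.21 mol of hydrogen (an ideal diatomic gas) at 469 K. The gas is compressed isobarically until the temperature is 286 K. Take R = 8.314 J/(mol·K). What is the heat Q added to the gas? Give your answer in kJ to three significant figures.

Isobaric: W = nRΔT = (1.21)(8.314)(-183) = -1841 J.
ΔU = nCᵥΔT with Cᵥ = 5R/2: ΔU = (1.21)(20.79)(-183) = -4602 J.
Q = ΔU + W = -4602 − 1841 = -6443 J.

Q ≈ -6.44 kJ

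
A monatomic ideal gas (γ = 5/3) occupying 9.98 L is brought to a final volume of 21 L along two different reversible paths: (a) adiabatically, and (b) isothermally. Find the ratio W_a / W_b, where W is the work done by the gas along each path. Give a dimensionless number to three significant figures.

Path (a) adiabatic: W = P₁V₁(1 − (V₁/V₂)^(γ−1))/(γ−1) → W_a/(P₁V₁) = 0.5865.
Path (b) isothermal: W = P₁V₁ ln(V₂/V₁) → W_b/(P₁V₁) = 0.7439.
W_a / W_b = 0.5865 / 0.7439 = 0.7884.

W_a / W_b ≈ 0.788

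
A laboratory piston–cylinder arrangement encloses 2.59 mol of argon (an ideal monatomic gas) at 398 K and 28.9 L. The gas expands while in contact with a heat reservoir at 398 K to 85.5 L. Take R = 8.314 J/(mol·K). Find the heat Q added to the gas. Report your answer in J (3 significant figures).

Q ≈ 9300 J

Isothermal ⇒ ΔU = 0, so Q = W = nRT ln(V₂/V₁).
Q = (2.59)(8.314)(398) ln(85.5/28.9) = 8570 × 1.085 = 9296 J.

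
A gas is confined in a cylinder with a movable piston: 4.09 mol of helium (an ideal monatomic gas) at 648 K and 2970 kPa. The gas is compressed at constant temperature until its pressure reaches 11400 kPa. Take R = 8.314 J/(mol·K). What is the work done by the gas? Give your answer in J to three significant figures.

W ≈ -29600 J

Isothermal process: W = nRT ln(V₂/V₁) = nRT ln(P₁/P₂).
W = (4.09)(8.314)(648) × ln(2970/11400)
  = 22035 × ln(0.2605) = 22035 × -1.345
W_by_gas = -29638 J.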